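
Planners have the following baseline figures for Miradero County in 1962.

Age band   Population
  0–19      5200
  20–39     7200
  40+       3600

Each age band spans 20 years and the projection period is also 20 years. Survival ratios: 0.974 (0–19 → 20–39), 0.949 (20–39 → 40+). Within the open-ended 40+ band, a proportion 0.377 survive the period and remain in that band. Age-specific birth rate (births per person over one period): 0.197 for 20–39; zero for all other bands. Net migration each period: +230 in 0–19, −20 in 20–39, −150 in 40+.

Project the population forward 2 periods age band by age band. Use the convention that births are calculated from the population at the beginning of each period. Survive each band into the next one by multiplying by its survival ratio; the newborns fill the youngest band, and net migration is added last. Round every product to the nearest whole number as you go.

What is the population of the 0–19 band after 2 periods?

1224

Numbering the groups 1..3 from youngest to oldest:
Period 1.
Births: 7200 * 0.197 = 1418
Group 2: 5200 * 0.974 = 5065
Group 3: 7200 * 0.949 + 3600 * 0.377 = 6833 + 1357 = 8190
Net migration: Group 1 + 230 → 1648; Group 2 − 20 → 5045; Group 3 − 150 → 8040
→ [1648, 5045, 8040]
Period 2.
Births: 5045 * 0.197 = 994
Group 2: 1648 * 0.974 = 1605
Group 3: 5045 * 0.949 + 8040 * 0.377 = 4788 + 3031 = 7819
Net migration: Group 1 + 230 → 1224; Group 2 − 20 → 1585; Group 3 − 150 → 7669
→ [1224, 1585, 7669]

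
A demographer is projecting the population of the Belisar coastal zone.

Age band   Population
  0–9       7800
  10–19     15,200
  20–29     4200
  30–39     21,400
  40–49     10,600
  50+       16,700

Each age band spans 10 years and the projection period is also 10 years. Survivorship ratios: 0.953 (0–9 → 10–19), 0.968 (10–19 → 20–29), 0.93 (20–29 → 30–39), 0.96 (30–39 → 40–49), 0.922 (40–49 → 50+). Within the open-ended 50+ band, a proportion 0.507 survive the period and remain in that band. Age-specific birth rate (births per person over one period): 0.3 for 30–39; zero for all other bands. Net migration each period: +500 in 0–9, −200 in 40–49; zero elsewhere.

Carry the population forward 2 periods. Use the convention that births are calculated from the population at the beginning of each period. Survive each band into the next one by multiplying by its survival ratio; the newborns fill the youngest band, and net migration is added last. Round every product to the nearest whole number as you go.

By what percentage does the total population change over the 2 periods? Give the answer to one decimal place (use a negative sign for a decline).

-20.0

Let band 1 be 0–9 through band 6 = 50+.
Period 1.
Births: 21400 * 0.3 = 6420
Band 2: 7800 * 0.953 = 7433
Band 3: 15200 * 0.968 = 14714
Band 4: 4200 * 0.93 = 3906
Band 5: 21400 * 0.96 = 20544
Band 6: 10600 * 0.922 + 16700 * 0.507 = 9773 + 8467 = 18240
Net migration: Band 1 + 500 → 6920; Band 5 − 200 → 20344
→ [6920, 7433, 14714, 3906, 20344, 18240]
Period 2.
Births: 3906 * 0.3 = 1172
Band 2: 6920 * 0.953 = 6595
Band 3: 7433 * 0.968 = 7195
Band 4: 14714 * 0.93 = 13684
Band 5: 3906 * 0.96 = 3750
Band 6: 20344 * 0.922 + 18240 * 0.507 = 18757 + 9248 = 28005
Net migration: Band 1 + 500 → 1672; Band 5 − 200 → 3550
→ [1672, 6595, 7195, 13684, 3550, 28005]
Total: 75900 → 60701; change = -15199; percentage change = -20.0%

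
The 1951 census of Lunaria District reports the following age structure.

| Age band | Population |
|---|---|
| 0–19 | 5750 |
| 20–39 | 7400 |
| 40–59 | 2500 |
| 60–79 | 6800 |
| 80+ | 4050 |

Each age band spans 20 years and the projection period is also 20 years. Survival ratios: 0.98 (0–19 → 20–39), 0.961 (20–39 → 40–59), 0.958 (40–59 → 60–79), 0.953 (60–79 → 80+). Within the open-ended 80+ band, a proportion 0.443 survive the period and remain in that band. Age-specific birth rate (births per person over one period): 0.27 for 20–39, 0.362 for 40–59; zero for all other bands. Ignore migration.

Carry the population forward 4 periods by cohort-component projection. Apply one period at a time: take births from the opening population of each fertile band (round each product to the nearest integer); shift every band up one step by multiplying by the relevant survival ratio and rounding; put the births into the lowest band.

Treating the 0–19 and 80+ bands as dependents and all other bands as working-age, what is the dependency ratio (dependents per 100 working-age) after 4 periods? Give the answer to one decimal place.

120.9

Call the bands 1 to 5, youngest first.
[period 1]
Births: 7400 × 0.27 = 1998, 2500 × 0.362 = 905 — total 2903
Band 2: 5750 × 0.98 = 5635
Band 3: 7400 × 0.961 = 7111
Band 4: 2500 × 0.958 = 2395
Band 5: 6800 × 0.953 + 4050 × 0.443 = 6480 + 1794 = 8274
End of period: [2903, 5635, 7111, 2395, 8274]
[period 2]
Births: 5635 × 0.27 = 1521, 7111 × 0.362 = 2574 — total 4095
Band 2: 2903 × 0.98 = 2845
Band 3: 5635 × 0.961 = 5415
Band 4: 7111 × 0.958 = 6812
Band 5: 2395 × 0.953 + 8274 × 0.443 = 2282 + 3665 = 5947
End of period: [4095, 2845, 5415, 6812, 5947]
[period 3]
Births: 2845 × 0.27 = 768, 5415 × 0.362 = 1960 — total 2728
Band 2: 4095 × 0.98 = 4013
Band 3: 2845 × 0.961 = 2734
Band 4: 5415 × 0.958 = 5188
Band 5: 6812 × 0.953 + 5947 × 0.443 = 6492 + 2635 = 9127
End of period: [2728, 4013, 2734, 5188, 9127]
[period 4]
Births: 4013 × 0.27 = 1084, 2734 × 0.362 = 990 — total 2074
Band 2: 2728 × 0.98 = 2673
Band 3: 4013 × 0.961 = 3856
Band 4: 2734 × 0.958 = 2619
Band 5: 5188 × 0.953 + 9127 × 0.443 = 4944 + 4043 = 8987
End of period: [2074, 2673, 3856, 2619, 8987]
Dependents (band 0–19 + band 80+) = 2074 + 8987 = 11061; working-age = 9148; ratio = 11061/9148 × 100 = 120.9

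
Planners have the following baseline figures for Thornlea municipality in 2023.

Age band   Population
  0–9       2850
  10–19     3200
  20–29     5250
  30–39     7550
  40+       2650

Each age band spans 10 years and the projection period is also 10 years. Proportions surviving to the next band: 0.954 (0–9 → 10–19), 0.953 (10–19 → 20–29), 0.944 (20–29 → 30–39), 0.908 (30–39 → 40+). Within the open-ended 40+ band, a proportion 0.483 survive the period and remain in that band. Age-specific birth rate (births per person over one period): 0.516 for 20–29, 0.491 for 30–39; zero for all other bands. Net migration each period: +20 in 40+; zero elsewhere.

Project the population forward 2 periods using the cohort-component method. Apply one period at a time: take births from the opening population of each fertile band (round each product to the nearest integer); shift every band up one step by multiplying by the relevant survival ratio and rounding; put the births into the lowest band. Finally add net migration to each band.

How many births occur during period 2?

4007

(Groups numbered youngest = 1 to oldest = 5.)
Period 1.
Births: 5250 × 0.516 = 2709 ; 7550 × 0.491 = 3707 → total 6416
Group 2: 2850 × 0.954 = 2719
Group 3: 3200 × 0.953 = 3050
Group 4: 5250 × 0.944 = 4956
Group 5: 7550 × 0.908 + 2650 × 0.483 = 6855 + 1280 = 8135
Net migration: Group 5 + 20 → 8155
→ [6416, 2719, 3050, 4956, 8155]
Period 2.
Births: 3050 × 0.516 = 1574 ; 4956 × 0.491 = 2433 → total 4007
Group 2: 6416 × 0.954 = 6121
Group 3: 2719 × 0.953 = 2591
Group 4: 3050 × 0.944 = 2879
Group 5: 4956 × 0.908 + 8155 × 0.483 = 4500 + 3939 = 8439
Net migration: Group 5 + 20 → 8459
→ [4007, 6121, 2591, 2879, 8459]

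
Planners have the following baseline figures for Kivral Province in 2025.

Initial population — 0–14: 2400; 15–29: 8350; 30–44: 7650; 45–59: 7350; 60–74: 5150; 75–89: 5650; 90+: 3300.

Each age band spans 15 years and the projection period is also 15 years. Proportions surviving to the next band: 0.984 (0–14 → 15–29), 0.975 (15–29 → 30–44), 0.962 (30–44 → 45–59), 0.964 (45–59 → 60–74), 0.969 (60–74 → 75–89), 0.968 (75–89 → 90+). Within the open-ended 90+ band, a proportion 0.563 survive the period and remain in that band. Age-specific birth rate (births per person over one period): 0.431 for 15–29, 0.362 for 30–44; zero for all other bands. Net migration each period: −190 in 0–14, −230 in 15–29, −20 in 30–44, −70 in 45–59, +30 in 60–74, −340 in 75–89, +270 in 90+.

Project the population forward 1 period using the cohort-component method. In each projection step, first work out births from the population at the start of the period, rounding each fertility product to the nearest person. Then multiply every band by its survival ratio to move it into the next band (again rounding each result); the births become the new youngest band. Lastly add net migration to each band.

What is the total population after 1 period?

After projecting period 1:
Births: 8350 × 0.431 = 3599  |  7650 × 0.362 = 2769 → 6368
15–29: 2400 × 0.984 = 2362
30–44: 8350 × 0.975 = 8141
45–59: 7650 × 0.962 = 7359
60–74: 7350 × 0.964 = 7085
75–89: 5150 × 0.969 = 4990
90+: 5650 × 0.968 + 3300 × 0.563 = 5469 + 1858 = 7327
Net migration: 0–14 − 190 → 6178; 15–29 − 230 → 2132; 30–44 − 20 → 8121; 45–59 − 70 → 7289; 60–74 + 30 → 7115; 75–89 − 340 → 4650; 90+ + 270 → 7597
End of period: [6178, 2132, 8121, 7289, 7115, 4650, 7597]
Total after period 1: 6178 + 2132 + 8121 + 7289 + 7115 + 4650 + 7597 = 43082

43082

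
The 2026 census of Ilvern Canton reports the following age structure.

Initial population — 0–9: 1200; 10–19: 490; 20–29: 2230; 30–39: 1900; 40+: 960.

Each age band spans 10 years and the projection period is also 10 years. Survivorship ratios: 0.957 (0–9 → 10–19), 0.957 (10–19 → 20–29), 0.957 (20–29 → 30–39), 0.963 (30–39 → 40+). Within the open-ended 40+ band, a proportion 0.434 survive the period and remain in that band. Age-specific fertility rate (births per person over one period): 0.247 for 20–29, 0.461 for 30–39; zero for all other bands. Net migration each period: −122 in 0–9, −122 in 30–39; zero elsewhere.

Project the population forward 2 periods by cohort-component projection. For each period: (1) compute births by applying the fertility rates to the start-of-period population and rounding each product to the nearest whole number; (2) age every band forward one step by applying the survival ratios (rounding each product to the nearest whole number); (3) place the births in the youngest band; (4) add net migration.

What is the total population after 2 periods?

Period 1.
Births: 2230 * 0.247 = 551, 1900 * 0.461 = 876 → total 1427
10–19: 1200 * 0.957 = 1148
20–29: 490 * 0.957 = 469
30–39: 2230 * 0.957 = 2134
40+: 1900 * 0.963 + 960 * 0.434 = 1830 + 417 = 2247
Net migration: 0–9 − 122 → 1305; 30–39 − 122 → 2012
Population now: 0–9=1305, 10–19=1148, 20–29=469, 30–39=2012, 40+=2247
Period 2.
Births: 469 * 0.247 = 116, 2012 * 0.461 = 928 → total 1044
10–19: 1305 * 0.957 = 1249
20–29: 1148 * 0.957 = 1099
30–39: 469 * 0.957 = 449
40+: 2012 * 0.963 + 2247 * 0.434 = 1938 + 975 = 2913
Net migration: 0–9 − 122 → 922; 30–39 − 122 → 327
Population now: 0–9=922, 10–19=1249, 20–29=1099, 30–39=327, 40+=2913
Total after period 2: 922 + 1249 + 1099 + 327 + 2913 = 6510

6510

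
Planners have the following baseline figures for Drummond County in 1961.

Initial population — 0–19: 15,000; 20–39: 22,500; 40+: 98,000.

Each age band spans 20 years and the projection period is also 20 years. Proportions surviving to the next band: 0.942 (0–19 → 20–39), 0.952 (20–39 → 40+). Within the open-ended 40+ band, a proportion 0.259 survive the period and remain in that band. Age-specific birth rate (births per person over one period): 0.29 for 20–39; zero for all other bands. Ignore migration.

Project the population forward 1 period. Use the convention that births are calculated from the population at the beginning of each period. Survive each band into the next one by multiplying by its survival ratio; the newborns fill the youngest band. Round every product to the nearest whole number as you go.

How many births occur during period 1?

6525

[period 1]
Births: 22500 * 0.29 = 6525
20–39: 15000 * 0.942 = 14130
40+: 22500 * 0.952 + 98000 * 0.259 = 21420 + 25382 = 46802
Population now: 0–19=6525, 20–39=14130, 40+=46802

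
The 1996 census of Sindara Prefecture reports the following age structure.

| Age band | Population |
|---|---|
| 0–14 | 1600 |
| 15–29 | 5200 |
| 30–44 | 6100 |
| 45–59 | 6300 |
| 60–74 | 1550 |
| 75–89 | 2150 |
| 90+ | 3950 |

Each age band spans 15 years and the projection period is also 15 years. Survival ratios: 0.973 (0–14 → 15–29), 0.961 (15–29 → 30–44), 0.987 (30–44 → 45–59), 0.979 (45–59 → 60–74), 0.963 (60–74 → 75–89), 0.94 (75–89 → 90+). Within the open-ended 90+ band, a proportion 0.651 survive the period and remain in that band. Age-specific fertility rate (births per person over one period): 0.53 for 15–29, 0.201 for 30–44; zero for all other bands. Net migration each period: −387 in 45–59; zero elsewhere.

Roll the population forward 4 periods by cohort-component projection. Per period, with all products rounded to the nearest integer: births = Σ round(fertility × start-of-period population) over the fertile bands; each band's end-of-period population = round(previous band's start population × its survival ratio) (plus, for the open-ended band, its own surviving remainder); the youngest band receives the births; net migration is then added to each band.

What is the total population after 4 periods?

Let group 1 be 0–14 through group 7 = 90+.
— Period 1 —
Births: 5200 * 0.53 = 2756  |  6100 * 0.201 = 1226 → 3982
Group 2: 1600 * 0.973 = 1557
Group 3: 5200 * 0.961 = 4997
Group 4: 6100 * 0.987 = 6021
Group 5: 6300 * 0.979 = 6168
Group 6: 1550 * 0.963 = 1493
Group 7: 2150 * 0.94 + 3950 * 0.651 = 2021 + 2571 = 4592
Net migration: Group 4 − 387 → 5634
→ [3982, 1557, 4997, 5634, 6168, 1493, 4592]
— Period 2 —
Births: 1557 * 0.53 = 825  |  4997 * 0.201 = 1004 → 1829
Group 2: 3982 * 0.973 = 3874
Group 3: 1557 * 0.961 = 1496
Group 4: 4997 * 0.987 = 4932
Group 5: 5634 * 0.979 = 5516
Group 6: 6168 * 0.963 = 5940
Group 7: 1493 * 0.94 + 4592 * 0.651 = 1403 + 2989 = 4392
Net migration: Group 4 − 387 → 4545
→ [1829, 3874, 1496, 4545, 5516, 5940, 4392]
— Period 3 —
Births: 3874 * 0.53 = 2053  |  1496 * 0.201 = 301 → 2354
Group 2: 1829 * 0.973 = 1780
Group 3: 3874 * 0.961 = 3723
Group 4: 1496 * 0.987 = 1477
Group 5: 4545 * 0.979 = 4450
Group 6: 5516 * 0.963 = 5312
Group 7: 5940 * 0.94 + 4392 * 0.651 = 5584 + 2859 = 8443
Net migration: Group 4 − 387 → 1090
→ [2354, 1780, 3723, 1090, 4450, 5312, 8443]
— Period 4 —
Births: 1780 * 0.53 = 943  |  3723 * 0.201 = 748 → 1691
Group 2: 2354 * 0.973 = 2290
Group 3: 1780 * 0.961 = 1711
Group 4: 3723 * 0.987 = 3675
Group 5: 1090 * 0.979 = 1067
Group 6: 4450 * 0.963 = 4285
Group 7: 5312 * 0.94 + 8443 * 0.651 = 4993 + 5496 = 10489
Net migration: Group 4 − 387 → 3288
→ [1691, 2290, 1711, 3288, 1067, 4285, 10489]
Total after period 4: 1691 + 2290 + 1711 + 3288 + 1067 + 4285 + 10489 = 24821

24821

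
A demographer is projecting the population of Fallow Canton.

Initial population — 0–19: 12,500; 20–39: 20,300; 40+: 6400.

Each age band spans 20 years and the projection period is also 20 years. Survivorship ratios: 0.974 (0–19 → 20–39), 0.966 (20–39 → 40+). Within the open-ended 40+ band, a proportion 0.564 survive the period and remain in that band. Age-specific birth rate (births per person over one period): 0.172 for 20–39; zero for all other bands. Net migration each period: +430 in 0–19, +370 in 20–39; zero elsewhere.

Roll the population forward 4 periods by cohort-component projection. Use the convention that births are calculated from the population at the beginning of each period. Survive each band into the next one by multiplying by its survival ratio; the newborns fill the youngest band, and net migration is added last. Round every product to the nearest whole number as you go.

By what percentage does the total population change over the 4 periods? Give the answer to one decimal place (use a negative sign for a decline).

-60.4

After projecting period 1:
Births: 20300 × 0.172 = 3492
20–39: 12500 × 0.974 = 12175
40+: 20300 × 0.966 + 6400 × 0.564 = 19610 + 3610 = 23220
Net migration: 0–19 + 430 → 3922; 20–39 + 370 → 12545
End of period: [3922, 12545, 23220]
After projecting period 2:
Births: 12545 × 0.172 = 2158
20–39: 3922 × 0.974 = 3820
40+: 12545 × 0.966 + 23220 × 0.564 = 12118 + 13096 = 25214
Net migration: 0–19 + 430 → 2588; 20–39 + 370 → 4190
End of period: [2588, 4190, 25214]
After projecting period 3:
Births: 4190 × 0.172 = 721
20–39: 2588 × 0.974 = 2521
40+: 4190 × 0.966 + 25214 × 0.564 = 4048 + 14221 = 18269
Net migration: 0–19 + 430 → 1151; 20–39 + 370 → 2891
End of period: [1151, 2891, 18269]
After projecting period 4:
Births: 2891 × 0.172 = 497
20–39: 1151 × 0.974 = 1121
40+: 2891 × 0.966 + 18269 × 0.564 = 2793 + 10304 = 13097
Net migration: 0–19 + 430 → 927; 20–39 + 370 → 1491
End of period: [927, 1491, 13097]
Total: 39200 → 15515; change = -23685; percentage change = -60.4%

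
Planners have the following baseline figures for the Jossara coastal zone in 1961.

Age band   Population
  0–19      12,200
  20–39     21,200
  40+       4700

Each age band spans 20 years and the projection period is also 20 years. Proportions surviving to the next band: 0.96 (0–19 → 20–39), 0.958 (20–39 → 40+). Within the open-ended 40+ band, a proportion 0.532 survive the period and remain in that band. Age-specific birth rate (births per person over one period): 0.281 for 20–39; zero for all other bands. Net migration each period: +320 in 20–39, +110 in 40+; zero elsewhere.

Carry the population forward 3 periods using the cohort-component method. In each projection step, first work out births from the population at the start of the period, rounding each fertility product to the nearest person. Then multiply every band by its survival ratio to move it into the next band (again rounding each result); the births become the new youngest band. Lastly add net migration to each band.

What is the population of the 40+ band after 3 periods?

18573

Let group 1 be 0–19 through group 3 = 40+.
After projecting period 1:
Births: 21200 × 0.281 = 5957
Group 2: 12200 × 0.96 = 11712
Group 3: 21200 × 0.958 + 4700 × 0.532 = 20310 + 2500 = 22810
Net migration: Group 2 + 320 → 12032; Group 3 + 110 → 22920
End of period: [5957, 12032, 22920]
After projecting period 2:
Births: 12032 × 0.281 = 3381
Group 2: 5957 × 0.96 = 5719
Group 3: 12032 × 0.958 + 22920 × 0.532 = 11527 + 12193 = 23720
Net migration: Group 2 + 320 → 6039; Group 3 + 110 → 23830
End of period: [3381, 6039, 23830]
After projecting period 3:
Births: 6039 × 0.281 = 1697
Group 2: 3381 × 0.96 = 3246
Group 3: 6039 × 0.958 + 23830 × 0.532 = 5785 + 12678 = 18463
Net migration: Group 2 + 320 → 3566; Group 3 + 110 → 18573
End of period: [1697, 3566, 18573]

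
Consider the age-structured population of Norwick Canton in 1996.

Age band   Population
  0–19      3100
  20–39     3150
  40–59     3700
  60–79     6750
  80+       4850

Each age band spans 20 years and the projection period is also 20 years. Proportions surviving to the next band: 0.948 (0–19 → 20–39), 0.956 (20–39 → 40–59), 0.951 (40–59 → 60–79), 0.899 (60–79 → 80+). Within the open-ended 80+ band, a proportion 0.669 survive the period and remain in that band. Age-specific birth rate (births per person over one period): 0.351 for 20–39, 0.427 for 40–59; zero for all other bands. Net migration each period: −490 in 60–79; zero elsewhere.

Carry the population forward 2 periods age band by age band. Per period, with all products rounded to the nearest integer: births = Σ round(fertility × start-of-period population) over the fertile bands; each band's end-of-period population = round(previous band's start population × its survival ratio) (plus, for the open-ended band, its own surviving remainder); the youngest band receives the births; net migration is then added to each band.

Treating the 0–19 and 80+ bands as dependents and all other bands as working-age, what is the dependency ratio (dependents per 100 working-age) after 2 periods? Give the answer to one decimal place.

145.8

Period 1.
Births: 3150 × 0.351 = 1106  |  3700 × 0.427 = 1580 → total 2686
20–39: 3100 × 0.948 = 2939
40–59: 3150 × 0.956 = 3011
60–79: 3700 × 0.951 = 3519
80+: 6750 × 0.899 + 4850 × 0.669 = 6068 + 3245 = 9313
Net migration: 60–79 − 490 → 3029
Population now: 0–19=2686, 20–39=2939, 40–59=3011, 60–79=3029, 80+=9313
Period 2.
Births: 2939 × 0.351 = 1032  |  3011 × 0.427 = 1286 → total 2318
20–39: 2686 × 0.948 = 2546
40–59: 2939 × 0.956 = 2810
60–79: 3011 × 0.951 = 2863
80+: 3029 × 0.899 + 9313 × 0.669 = 2723 + 6230 = 8953
Net migration: 60–79 − 490 → 2373
Population now: 0–19=2318, 20–39=2546, 40–59=2810, 60–79=2373, 80+=8953
Dependents (band 0–19 + band 80+) = 2318 + 8953 = 11271; working-age = 7729; ratio = 11271/7729 × 100 = 145.8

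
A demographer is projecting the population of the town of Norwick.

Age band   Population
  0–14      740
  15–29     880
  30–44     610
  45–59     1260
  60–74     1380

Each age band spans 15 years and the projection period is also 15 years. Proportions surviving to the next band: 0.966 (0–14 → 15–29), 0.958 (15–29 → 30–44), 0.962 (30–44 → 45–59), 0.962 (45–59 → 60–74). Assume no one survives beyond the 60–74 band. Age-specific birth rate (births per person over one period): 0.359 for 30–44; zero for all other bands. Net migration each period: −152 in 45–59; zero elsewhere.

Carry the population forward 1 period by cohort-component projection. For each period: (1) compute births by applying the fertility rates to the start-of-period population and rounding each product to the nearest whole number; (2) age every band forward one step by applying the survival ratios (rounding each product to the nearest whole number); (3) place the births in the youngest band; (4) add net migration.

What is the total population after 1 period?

Period 1.
Births: 610 × 0.359 = 219
15–29: 740 × 0.966 = 715
30–44: 880 × 0.958 = 843
45–59: 610 × 0.962 = 587
60–74: 1260 × 0.962 = 1212
Net migration: 45–59 − 152 → 435
Giving 219 / 715 / 843 / 435 / 1212.
Total after period 1: 219 + 715 + 843 + 435 + 1212 = 3424

3424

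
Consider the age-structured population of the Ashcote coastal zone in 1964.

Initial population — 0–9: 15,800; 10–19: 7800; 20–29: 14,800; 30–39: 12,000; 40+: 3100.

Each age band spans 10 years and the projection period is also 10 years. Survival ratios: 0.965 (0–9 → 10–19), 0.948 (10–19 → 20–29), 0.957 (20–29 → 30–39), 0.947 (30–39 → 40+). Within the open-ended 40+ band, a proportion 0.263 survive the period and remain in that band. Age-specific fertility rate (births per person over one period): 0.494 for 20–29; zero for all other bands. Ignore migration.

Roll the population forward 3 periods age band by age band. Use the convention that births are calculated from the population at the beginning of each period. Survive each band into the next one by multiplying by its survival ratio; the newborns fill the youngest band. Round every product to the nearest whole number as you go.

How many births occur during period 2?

3653

(Bands numbered youngest = 1 to oldest = 5.)
— Period 1 —
Births: 14800 × 0.494 = 7311
Band 2: 15800 × 0.965 = 15247
Band 3: 7800 × 0.948 = 7394
Band 4: 14800 × 0.957 = 14164
Band 5: 12000 × 0.947 + 3100 × 0.263 = 11364 + 815 = 12179
→ [7311, 15247, 7394, 14164, 12179]
— Period 2 —
Births: 7394 × 0.494 = 3653
Band 2: 7311 × 0.965 = 7055
Band 3: 15247 × 0.948 = 14454
Band 4: 7394 × 0.957 = 7076
Band 5: 14164 × 0.947 + 12179 × 0.263 = 13413 + 3203 = 16616
→ [3653, 7055, 14454, 7076, 16616]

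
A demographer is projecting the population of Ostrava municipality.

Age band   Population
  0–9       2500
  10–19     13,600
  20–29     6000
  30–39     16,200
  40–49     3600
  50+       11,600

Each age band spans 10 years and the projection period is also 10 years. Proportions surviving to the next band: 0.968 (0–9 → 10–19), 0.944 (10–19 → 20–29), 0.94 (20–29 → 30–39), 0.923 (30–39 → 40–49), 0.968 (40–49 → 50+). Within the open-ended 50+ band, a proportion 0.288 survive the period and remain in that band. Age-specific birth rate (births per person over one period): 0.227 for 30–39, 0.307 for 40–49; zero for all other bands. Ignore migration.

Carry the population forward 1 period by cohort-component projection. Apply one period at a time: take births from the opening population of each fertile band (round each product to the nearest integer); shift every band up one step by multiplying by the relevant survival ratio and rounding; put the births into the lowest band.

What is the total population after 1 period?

47459

Call the bands 1 to 6, youngest first.
Period 1:
Births: 16200 * 0.227 = 3677 ; 3600 * 0.307 = 1105 — total 4782
Band 2: 2500 * 0.968 = 2420
Band 3: 13600 * 0.944 = 12838
Band 4: 6000 * 0.94 = 5640
Band 5: 16200 * 0.923 = 14953
Band 6: 3600 * 0.968 + 11600 * 0.288 = 3485 + 3341 = 6826
Population now: 0–9=4782, 10–19=2420, 20–29=12838, 30–39=5640, 40–49=14953, 50+=6826
Total after period 1: 4782 + 2420 + 12838 + 5640 + 14953 + 6826 = 47459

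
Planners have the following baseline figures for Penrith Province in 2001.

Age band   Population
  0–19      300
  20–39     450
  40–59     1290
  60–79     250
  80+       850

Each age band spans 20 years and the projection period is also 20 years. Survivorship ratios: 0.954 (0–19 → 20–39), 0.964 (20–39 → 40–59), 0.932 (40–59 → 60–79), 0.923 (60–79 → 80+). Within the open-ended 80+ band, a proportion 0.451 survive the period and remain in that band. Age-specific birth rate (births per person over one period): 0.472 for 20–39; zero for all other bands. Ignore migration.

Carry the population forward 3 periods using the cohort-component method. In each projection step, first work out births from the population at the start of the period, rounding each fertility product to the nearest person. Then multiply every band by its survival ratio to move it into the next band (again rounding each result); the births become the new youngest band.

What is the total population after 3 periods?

1674

— Period 1 —
Births: 450 × 0.472 = 212
20–39: 300 × 0.954 = 286
40–59: 450 × 0.964 = 434
60–79: 1290 × 0.932 = 1202
80+: 250 × 0.923 + 850 × 0.451 = 231 + 383 = 614
End of period: [212, 286, 434, 1202, 614]
— Period 2 —
Births: 286 × 0.472 = 135
20–39: 212 × 0.954 = 202
40–59: 286 × 0.964 = 276
60–79: 434 × 0.932 = 404
80+: 1202 × 0.923 + 614 × 0.451 = 1109 + 277 = 1386
End of period: [135, 202, 276, 404, 1386]
— Period 3 —
Births: 202 × 0.472 = 95
20–39: 135 × 0.954 = 129
40–59: 202 × 0.964 = 195
60–79: 276 × 0.932 = 257
80+: 404 × 0.923 + 1386 × 0.451 = 373 + 625 = 998
End of period: [95, 129, 195, 257, 998]
Total after period 3: 95 + 129 + 195 + 257 + 998 = 1674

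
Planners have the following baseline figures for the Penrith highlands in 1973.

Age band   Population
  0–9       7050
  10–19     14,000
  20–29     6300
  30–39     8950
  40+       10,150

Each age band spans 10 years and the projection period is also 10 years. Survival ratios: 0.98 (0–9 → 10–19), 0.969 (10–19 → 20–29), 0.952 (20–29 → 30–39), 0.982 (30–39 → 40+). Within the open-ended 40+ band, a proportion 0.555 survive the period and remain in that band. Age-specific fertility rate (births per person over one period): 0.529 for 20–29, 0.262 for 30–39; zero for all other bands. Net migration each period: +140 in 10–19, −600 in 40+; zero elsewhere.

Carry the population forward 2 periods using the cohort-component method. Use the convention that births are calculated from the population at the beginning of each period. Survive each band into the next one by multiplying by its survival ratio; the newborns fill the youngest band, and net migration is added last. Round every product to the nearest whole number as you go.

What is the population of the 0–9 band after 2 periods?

[period 1]
Births: 6300 * 0.529 = 3333, 8950 * 0.262 = 2345 ⇒ total 5678
10–19: 7050 * 0.98 = 6909
20–29: 14000 * 0.969 = 13566
30–39: 6300 * 0.952 = 5998
40+: 8950 * 0.982 + 10150 * 0.555 = 8789 + 5633 = 14422
Net migration: 10–19 + 140 → 7049; 40+ − 600 → 13822
→ [5678, 7049, 13566, 5998, 13822]
[period 2]
Births: 13566 * 0.529 = 7176, 5998 * 0.262 = 1571 ⇒ total 8747
10–19: 5678 * 0.98 = 5564
20–29: 7049 * 0.969 = 6830
30–39: 13566 * 0.952 = 12915
40+: 5998 * 0.982 + 13822 * 0.555 = 5890 + 7671 = 13561
Net migration: 10–19 + 140 → 5704; 40+ − 600 → 12961
→ [8747, 5704, 6830, 12915, 12961]

8747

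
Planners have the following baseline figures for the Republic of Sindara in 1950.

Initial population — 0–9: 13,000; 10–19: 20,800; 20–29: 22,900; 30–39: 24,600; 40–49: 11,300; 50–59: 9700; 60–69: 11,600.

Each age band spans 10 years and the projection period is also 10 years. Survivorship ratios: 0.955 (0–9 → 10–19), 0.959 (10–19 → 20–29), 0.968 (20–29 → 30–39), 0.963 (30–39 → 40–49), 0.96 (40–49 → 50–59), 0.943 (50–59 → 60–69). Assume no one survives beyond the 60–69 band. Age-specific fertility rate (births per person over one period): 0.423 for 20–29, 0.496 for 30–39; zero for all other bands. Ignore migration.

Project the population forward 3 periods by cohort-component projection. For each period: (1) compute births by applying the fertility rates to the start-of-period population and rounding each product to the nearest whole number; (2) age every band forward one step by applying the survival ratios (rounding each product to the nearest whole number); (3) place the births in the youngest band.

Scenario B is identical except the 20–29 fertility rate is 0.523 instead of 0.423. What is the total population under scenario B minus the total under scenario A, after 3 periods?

5192

Period 1.
Births: 22900 × 0.423 = 9687, 24600 × 0.496 = 12202 — total 21889
10–19: 13000 × 0.955 = 12415
20–29: 20800 × 0.959 = 19947
30–39: 22900 × 0.968 = 22167
40–49: 24600 × 0.963 = 23690
50–59: 11300 × 0.96 = 10848
60–69: 9700 × 0.943 = 9147
→ [21889, 12415, 19947, 22167, 23690, 10848, 9147]
Period 2.
Births: 19947 × 0.423 = 8438, 22167 × 0.496 = 10995 — total 19433
10–19: 21889 × 0.955 = 20904
20–29: 12415 × 0.959 = 11906
30–39: 19947 × 0.968 = 19309
40–49: 22167 × 0.963 = 21347
50–59: 23690 × 0.96 = 22742
60–69: 10848 × 0.943 = 10230
→ [19433, 20904, 11906, 19309, 21347, 22742, 10230]
Period 3.
Births: 11906 × 0.423 = 5036, 19309 × 0.496 = 9577 — total 14613
10–19: 19433 × 0.955 = 18559
20–29: 20904 × 0.959 = 20047
30–39: 11906 × 0.968 = 11525
40–49: 19309 × 0.963 = 18595
50–59: 21347 × 0.96 = 20493
60–69: 22742 × 0.943 = 21446
→ [14613, 18559, 20047, 11525, 18595, 20493, 21446]
Scenario A total after 3 periods: 125278
Scenario B projection —
Period 1.
Births: 22900 × 0.523 = 11977, 24600 × 0.496 = 12202 — total 24179
10–19: 13000 × 0.955 = 12415
20–29: 20800 × 0.959 = 19947
30–39: 22900 × 0.968 = 22167
40–49: 24600 × 0.963 = 23690
50–59: 11300 × 0.96 = 10848
60–69: 9700 × 0.943 = 9147
→ [24179, 12415, 19947, 22167, 23690, 10848, 9147]
Period 2.
Births: 19947 × 0.523 = 10432, 22167 × 0.496 = 10995 — total 21427
10–19: 24179 × 0.955 = 23091
20–29: 12415 × 0.959 = 11906
30–39: 19947 × 0.968 = 19309
40–49: 22167 × 0.963 = 21347
50–59: 23690 × 0.96 = 22742
60–69: 10848 × 0.943 = 10230
→ [21427, 23091, 11906, 19309, 21347, 22742, 10230]
Period 3.
Births: 11906 × 0.523 = 6227, 19309 × 0.496 = 9577 — total 15804
10–19: 21427 × 0.955 = 20463
20–29: 23091 × 0.959 = 22144
30–39: 11906 × 0.968 = 11525
40–49: 19309 × 0.963 = 18595
50–59: 21347 × 0.96 = 20493
60–69: 22742 × 0.943 = 21446
→ [15804, 20463, 22144, 11525, 18595, 20493, 21446]
Scenario B total after 3 periods: 130470
Difference B − A = 130470 − 125278 = 5192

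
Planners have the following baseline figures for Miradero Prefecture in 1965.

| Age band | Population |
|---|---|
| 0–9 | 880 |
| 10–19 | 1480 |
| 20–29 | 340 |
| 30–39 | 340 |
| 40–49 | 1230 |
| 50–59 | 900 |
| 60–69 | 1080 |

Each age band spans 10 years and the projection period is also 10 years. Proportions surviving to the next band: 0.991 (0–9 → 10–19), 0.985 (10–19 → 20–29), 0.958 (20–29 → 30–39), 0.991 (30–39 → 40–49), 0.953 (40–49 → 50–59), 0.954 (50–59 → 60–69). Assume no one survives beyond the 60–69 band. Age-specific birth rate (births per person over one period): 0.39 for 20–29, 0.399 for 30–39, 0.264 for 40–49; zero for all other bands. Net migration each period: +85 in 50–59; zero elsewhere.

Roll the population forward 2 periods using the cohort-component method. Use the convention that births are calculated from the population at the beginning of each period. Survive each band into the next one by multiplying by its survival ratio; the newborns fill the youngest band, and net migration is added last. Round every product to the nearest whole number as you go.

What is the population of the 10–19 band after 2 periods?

589

Call the bands 1 to 7, youngest first.
[period 1]
Births: 340 × 0.39 = 133  |  340 × 0.399 = 136  |  1230 × 0.264 = 325 → 594
Band 2: 880 × 0.991 = 872
Band 3: 1480 × 0.985 = 1458
Band 4: 340 × 0.958 = 326
Band 5: 340 × 0.991 = 337
Band 6: 1230 × 0.953 = 1172
Band 7: 900 × 0.954 = 859
Net migration: Band 6 + 85 → 1257
End of period: [594, 872, 1458, 326, 337, 1257, 859]
[period 2]
Births: 1458 × 0.39 = 569  |  326 × 0.399 = 130  |  337 × 0.264 = 89 → 788
Band 2: 594 × 0.991 = 589
Band 3: 872 × 0.985 = 859
Band 4: 1458 × 0.958 = 1397
Band 5: 326 × 0.991 = 323
Band 6: 337 × 0.953 = 321
Band 7: 1257 × 0.954 = 1199
Net migration: Band 6 + 85 → 406
End of period: [788, 589, 859, 1397, 323, 406, 1199]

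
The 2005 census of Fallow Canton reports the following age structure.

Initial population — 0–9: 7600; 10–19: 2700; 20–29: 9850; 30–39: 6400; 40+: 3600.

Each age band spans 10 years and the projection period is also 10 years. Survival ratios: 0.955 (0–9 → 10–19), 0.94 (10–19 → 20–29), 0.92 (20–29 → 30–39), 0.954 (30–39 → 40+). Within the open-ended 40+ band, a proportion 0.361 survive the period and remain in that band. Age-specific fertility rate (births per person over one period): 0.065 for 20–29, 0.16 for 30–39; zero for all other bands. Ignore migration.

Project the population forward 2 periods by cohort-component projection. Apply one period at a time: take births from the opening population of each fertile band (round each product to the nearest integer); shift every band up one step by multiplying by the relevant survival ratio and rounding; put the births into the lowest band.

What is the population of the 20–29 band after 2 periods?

6823

Let group 1 be 0–9 through group 5 = 40+.
— Period 1 —
Births: 9850 × 0.065 = 640, 6400 × 0.16 = 1024 — total 1664
Group 2: 7600 × 0.955 = 7258
Group 3: 2700 × 0.94 = 2538
Group 4: 9850 × 0.92 = 9062
Group 5: 6400 × 0.954 + 3600 × 0.361 = 6106 + 1300 = 7406
Population now: 0–9=1664, 10–19=7258, 20–29=2538, 30–39=9062, 40+=7406
— Period 2 —
Births: 2538 × 0.065 = 165, 9062 × 0.16 = 1450 — total 1615
Group 2: 1664 × 0.955 = 1589
Group 3: 7258 × 0.94 = 6823
Group 4: 2538 × 0.92 = 2335
Group 5: 9062 × 0.954 + 7406 × 0.361 = 8645 + 2674 = 11319
Population now: 0–9=1615, 10–19=1589, 20–29=6823, 30–39=2335, 40+=11319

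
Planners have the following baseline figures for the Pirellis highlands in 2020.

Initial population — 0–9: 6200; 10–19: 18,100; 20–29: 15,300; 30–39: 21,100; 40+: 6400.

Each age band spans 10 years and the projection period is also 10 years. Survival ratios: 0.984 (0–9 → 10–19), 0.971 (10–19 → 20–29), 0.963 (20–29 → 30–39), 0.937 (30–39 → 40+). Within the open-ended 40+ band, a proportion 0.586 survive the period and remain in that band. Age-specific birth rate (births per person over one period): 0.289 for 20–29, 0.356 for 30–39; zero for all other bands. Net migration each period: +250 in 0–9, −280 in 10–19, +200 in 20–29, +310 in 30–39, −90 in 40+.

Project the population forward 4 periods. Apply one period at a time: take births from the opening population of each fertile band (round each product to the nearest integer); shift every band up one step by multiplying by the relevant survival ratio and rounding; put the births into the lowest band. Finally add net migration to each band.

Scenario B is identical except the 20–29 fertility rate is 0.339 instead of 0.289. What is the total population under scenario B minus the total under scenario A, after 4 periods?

2669

(Bands numbered youngest = 1 to oldest = 5.)
Period 1:
Births: 15300 × 0.289 = 4422, 21100 × 0.356 = 7512 → 11934
Band 2: 6200 × 0.984 = 6101
Band 3: 18100 × 0.971 = 17575
Band 4: 15300 × 0.963 = 14734
Band 5: 21100 × 0.937 + 6400 × 0.586 = 19771 + 3750 = 23521
Net migration: Band 1 + 250 → 12184; Band 2 − 280 → 5821; Band 3 + 200 → 17775; Band 4 + 310 → 15044; Band 5 − 90 → 23431
End of period: [12184, 5821, 17775, 15044, 23431]
Period 2:
Births: 17775 × 0.289 = 5137, 15044 × 0.356 = 5356 → 10493
Band 2: 12184 × 0.984 = 11989
Band 3: 5821 × 0.971 = 5652
Band 4: 17775 × 0.963 = 17117
Band 5: 15044 × 0.937 + 23431 × 0.586 = 14096 + 13731 = 27827
Net migration: Band 1 + 250 → 10743; Band 2 − 280 → 11709; Band 3 + 200 → 5852; Band 4 + 310 → 17427; Band 5 − 90 → 27737
End of period: [10743, 11709, 5852, 17427, 27737]
Period 3:
Births: 5852 × 0.289 = 1691, 17427 × 0.356 = 6204 → 7895
Band 2: 10743 × 0.984 = 10571
Band 3: 11709 × 0.971 = 11369
Band 4: 5852 × 0.963 = 5635
Band 5: 17427 × 0.937 + 27737 × 0.586 = 16329 + 16254 = 32583
Net migration: Band 1 + 250 → 8145; Band 2 − 280 → 10291; Band 3 + 200 → 11569; Band 4 + 310 → 5945; Band 5 − 90 → 32493
End of period: [8145, 10291, 11569, 5945, 32493]
Period 4:
Births: 11569 × 0.289 = 3343, 5945 × 0.356 = 2116 → 5459
Band 2: 8145 × 0.984 = 8015
Band 3: 10291 × 0.971 = 9993
Band 4: 11569 × 0.963 = 11141
Band 5: 5945 × 0.937 + 32493 × 0.586 = 5570 + 19041 = 24611
Net migration: Band 1 + 250 → 5709; Band 2 − 280 → 7735; Band 3 + 200 → 10193; Band 4 + 310 → 11451; Band 5 − 90 → 24521
End of period: [5709, 7735, 10193, 11451, 24521]
Scenario A total after 4 periods: 59609
Scenario B projection —
Period 1:
Births: 15300 × 0.339 = 5187, 21100 × 0.356 = 7512 → 12699
Band 2: 6200 × 0.984 = 6101
Band 3: 18100 × 0.971 = 17575
Band 4: 15300 × 0.963 = 14734
Band 5: 21100 × 0.937 + 6400 × 0.586 = 19771 + 3750 = 23521
Net migration: Band 1 + 250 → 12949; Band 2 − 280 → 5821; Band 3 + 200 → 17775; Band 4 + 310 → 15044; Band 5 − 90 → 23431
End of period: [12949, 5821, 17775, 15044, 23431]
Period 2:
Births: 17775 × 0.339 = 6026, 15044 × 0.356 = 5356 → 11382
Band 2: 12949 × 0.984 = 12742
Band 3: 5821 × 0.971 = 5652
Band 4: 17775 × 0.963 = 17117
Band 5: 15044 × 0.937 + 23431 × 0.586 = 14096 + 13731 = 27827
Net migration: Band 1 + 250 → 11632; Band 2 − 280 → 12462; Band 3 + 200 → 5852; Band 4 + 310 → 17427; Band 5 − 90 → 27737
End of period: [11632, 12462, 5852, 17427, 27737]
Period 3:
Births: 5852 × 0.339 = 1984, 17427 × 0.356 = 6204 → 8188
Band 2: 11632 × 0.984 = 11446
Band 3: 12462 × 0.971 = 12101
Band 4: 5852 × 0.963 = 5635
Band 5: 17427 × 0.937 + 27737 × 0.586 = 16329 + 16254 = 32583
Net migration: Band 1 + 250 → 8438; Band 2 − 280 → 11166; Band 3 + 200 → 12301; Band 4 + 310 → 5945; Band 5 − 90 → 32493
End of period: [8438, 11166, 12301, 5945, 32493]
Period 4:
Births: 12301 × 0.339 = 4170, 5945 × 0.356 = 2116 → 6286
Band 2: 8438 × 0.984 = 8303
Band 3: 11166 × 0.971 = 10842
Band 4: 12301 × 0.963 = 11846
Band 5: 5945 × 0.937 + 32493 × 0.586 = 5570 + 19041 = 24611
Net migration: Band 1 + 250 → 6536; Band 2 − 280 → 8023; Band 3 + 200 → 11042; Band 4 + 310 → 12156; Band 5 − 90 → 24521
End of period: [6536, 8023, 11042, 12156, 24521]
Scenario B total after 4 periods: 62278
Difference B − A = 62278 − 59609 = 2669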